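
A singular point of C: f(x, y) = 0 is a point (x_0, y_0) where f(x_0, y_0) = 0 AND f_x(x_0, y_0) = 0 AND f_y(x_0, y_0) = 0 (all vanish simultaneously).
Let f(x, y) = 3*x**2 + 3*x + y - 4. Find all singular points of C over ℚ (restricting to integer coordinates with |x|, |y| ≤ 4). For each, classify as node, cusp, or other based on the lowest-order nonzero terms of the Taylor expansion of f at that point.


No singular points in the scanned grid; C is smooth there.

Compute partial derivatives:
  f_x = 6*x + 3.
  f_y = 1.
f_y = 1 is a nonzero constant, so f_y never vanishes: no point (x, y) can satisfy f = f_x = f_y = 0. In particular no (x, y) ∈ {−4, ..., 4}² is singular; the curve is smooth.


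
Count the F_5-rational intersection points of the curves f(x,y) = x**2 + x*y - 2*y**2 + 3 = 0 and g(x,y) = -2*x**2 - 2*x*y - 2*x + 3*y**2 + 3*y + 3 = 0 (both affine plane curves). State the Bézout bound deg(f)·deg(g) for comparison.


Common zeros: {(2, 3), (3, 2)}; count = 2; Bézout bound = 4.

deg(f) = 2, deg(g) = 2, so Bézout bound = 4.
Scan x ∈ F_5. For each x, list the y ∈ F_5 with f(x, y) ≡ 0 and those with g(x, y) ≡ 0 (mod 5); the common zeros in that column are the intersection.
  x = 0: f ≡ 0 at y ∈ {2, 3}; g ≡ 0 at y ∈ ∅; common: ∅.
  x = 1: f ≡ 0 at y ∈ ∅; g ≡ 0 at y ∈ ∅; common: ∅.
  x = 2: f ≡ 0 at y ∈ {3}; g ≡ 0 at y ∈ {3, 4}; common: {3}.
  x = 3: f ≡ 0 at y ∈ {2}; g ≡ 0 at y ∈ {2, 4}; common: {2}.
  x = 4: f ≡ 0 at y ∈ ∅; g ≡ 0 at y ∈ {2, 3}; common: ∅.
Collecting: common zeros = {(2, 3), (3, 2)}, so the count is 2.
Comparison with the Bézout bound: 2 ≤ 4 = deg(f)·deg(g), as expected for curves with no common component (the affine F_5-count falls short of the bound because intersections may lie at infinity, over extension fields, or carry multiplicity).


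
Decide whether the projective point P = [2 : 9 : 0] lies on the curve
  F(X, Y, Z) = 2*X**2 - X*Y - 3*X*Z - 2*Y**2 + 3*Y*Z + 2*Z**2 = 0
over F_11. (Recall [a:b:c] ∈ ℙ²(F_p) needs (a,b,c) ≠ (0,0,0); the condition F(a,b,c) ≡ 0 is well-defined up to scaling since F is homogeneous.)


F(2,9,0) ≡ 4 (mod 11); P is NOT on the curve.

Evaluate F(2, 9, 0) term-by-term (mod 11).
  2*X**2 ↦ 2·4·1·1 = 8
  -X*Y ↦ -1·2·9·1 = -18
  -3*X*Z ↦ -3·2·1·0 = 0
  -2*Y**2 ↦ -2·1·81·1 = -162
  3*Y*Z ↦ 3·1·9·0 = 0
  2*Z**2 ↦ 2·1·1·0 = 0
Sum: F(2, 9, 0) = (8) + (-18) + (0) + (-162) + (0) + (0) = -172.
Reducing mod 11: -172 ≡ 4 (mod 11).
Since F(a, b, c) ≡ 4 ≠ 0 (mod 11), P does NOT lie on the curve.


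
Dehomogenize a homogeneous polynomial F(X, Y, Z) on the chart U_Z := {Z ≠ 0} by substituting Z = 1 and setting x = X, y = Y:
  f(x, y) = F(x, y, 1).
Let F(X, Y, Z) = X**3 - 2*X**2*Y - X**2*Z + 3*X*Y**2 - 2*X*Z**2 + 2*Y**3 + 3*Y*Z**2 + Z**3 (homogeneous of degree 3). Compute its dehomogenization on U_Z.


f(x, y) = x**3 - 2*x**2*y - x**2 + 3*x*y**2 - 2*x + 2*y**3 + 3*y + 1

On U_Z we set Z = 1. Each monomial c·X^i·Y^j·Z^k in F becomes c·x^i·y^j·1^k = c·x^i·y^j.
Substituting Z = 1: F(X, Y, 1) = x**3 - 2*x**2*y - x**2 + 3*x*y**2 - 2*x + 2*y**3 + 3*y + 1.
Note: deg(f) ≤ deg(F) = 3; strict inequality happens when F is divisible by Z (lost terms).


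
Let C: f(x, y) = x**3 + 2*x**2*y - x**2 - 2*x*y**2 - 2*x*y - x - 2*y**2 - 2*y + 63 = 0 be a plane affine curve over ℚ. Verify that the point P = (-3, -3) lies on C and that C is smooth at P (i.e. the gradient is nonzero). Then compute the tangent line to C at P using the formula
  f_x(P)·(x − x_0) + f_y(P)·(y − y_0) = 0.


Tangent line at P: 56*x - 2*y + 162 = 0.

Step 1: f(-3, -3) = 0, so P lies on C.
Step 2: partial derivatives
  f_x(x, y) = 3*x**2 + 4*x*y - 2*x - 2*y**2 - 2*y - 1, f_y(x, y) = 2*x**2 - 4*x*y - 2*x - 4*y - 2.
  f_x(P) = 56, f_y(P) = -2 (gradient nonzero, so P is smooth).
Step 3: tangent line at P: 56·(x − -3) + -2·(y − -3) = 0.
Expanding: 56*x - 2*y + 162 = 0.


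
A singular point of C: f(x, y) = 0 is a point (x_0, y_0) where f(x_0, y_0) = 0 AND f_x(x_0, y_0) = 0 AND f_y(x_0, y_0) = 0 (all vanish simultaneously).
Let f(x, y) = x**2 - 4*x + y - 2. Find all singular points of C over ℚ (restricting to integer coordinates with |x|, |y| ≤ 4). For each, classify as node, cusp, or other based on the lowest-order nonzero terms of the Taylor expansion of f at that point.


No singular points in the scanned grid; C is smooth there.

Compute partial derivatives:
  f_x = 2*x - 4.
  f_y = 1.
f_y = 1 is a nonzero constant, so f_y never vanishes: no point (x, y) can satisfy f = f_x = f_y = 0. In particular no (x, y) ∈ {−4, ..., 4}² is singular; the curve is smooth.


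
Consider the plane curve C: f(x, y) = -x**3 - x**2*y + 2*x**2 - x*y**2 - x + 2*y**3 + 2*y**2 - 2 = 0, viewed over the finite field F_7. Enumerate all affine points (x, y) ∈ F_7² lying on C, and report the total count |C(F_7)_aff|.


Affine F_7-points: {(0, 3), (1, 1), (3, 0), (6, 2), (6, 5)}; count = 5.

For each of the 49 pairs (x, y) ∈ F_7², evaluate f(x, y) mod 7. Record the zeros.
  x = 0: [0↦5, 1↦2, 2↦1, 3↦0, 4↦4, 5↦4, 6↦5]  zeros at y ∈ {3}
  x = 1: [0↦5, 1↦0, 2↦2, 3↦2, 4↦5, 5↦2, 6↦5]  zeros at y ∈ {1}
  x = 2: [0↦3, 1↦1, 2↦4, 3↦3, 4↦3, 5↦2, 6↦5]  zeros at y ∈ ∅
  x = 3: [0↦0, 1↦6, 2↦1, 3↦4, 4↦6, 5↦5, 6↦6]  zeros at y ∈ {0}
  x = 4: [0↦4, 1↦2, 2↦1, 3↦6, 4↦1, 5↦5, 6↦2]  zeros at y ∈ ∅
  x = 5: [0↦2, 1↦4, 2↦5, 3↦3, 4↦3, 5↦3, 6↦1]  zeros at y ∈ ∅
  x = 6: [0↦2, 1↦6, 2↦0, 3↦3, 4↦6, 5↦0, 6↦4]  zeros at y ∈ {2, 5}
Collecting zeros: affine points = {(0, 3), (1, 1), (3, 0), (6, 2), (6, 5)}.
Total count |C(F_7)_aff| = 5.


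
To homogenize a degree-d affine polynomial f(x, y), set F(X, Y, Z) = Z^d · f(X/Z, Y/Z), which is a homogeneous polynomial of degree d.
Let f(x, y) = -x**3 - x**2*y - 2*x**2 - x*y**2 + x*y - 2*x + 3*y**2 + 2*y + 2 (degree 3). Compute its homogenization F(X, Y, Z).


F(X, Y, Z) = -X**3 - X**2*Y - 2*X**2*Z - X*Y**2 + X*Y*Z - 2*X*Z**2 + 3*Y**2*Z + 2*Y*Z**2 + 2*Z**3

deg(f) = 3.
Substitute x = X/Z, y = Y/Z into f, then multiply by Z^3.
  monomial -1·x^3·y^0 ↦ -1·X^3·Y^0·Z^0.
  monomial -1·x^2·y^1 ↦ -1·X^2·Y^1·Z^0.
  monomial -2·x^2·y^0 ↦ -2·X^2·Y^0·Z^1.
  monomial -1·x^1·y^2 ↦ -1·X^1·Y^2·Z^0.
  monomial 1·x^1·y^1 ↦ 1·X^1·Y^1·Z^1.
  monomial -2·x^1·y^0 ↦ -2·X^1·Y^0·Z^2.
  monomial 3·x^0·y^2 ↦ 3·X^0·Y^2·Z^1.
  monomial 2·x^0·y^1 ↦ 2·X^0·Y^1·Z^2.
  monomial 2·x^0·y^0 ↦ 2·X^0·Y^0·Z^3.
Collecting: F(X, Y, Z) = -X**3 - X**2*Y - 2*X**2*Z - X*Y**2 + X*Y*Z - 2*X*Z**2 + 3*Y**2*Z + 2*Y*Z**2 + 2*Z**3.


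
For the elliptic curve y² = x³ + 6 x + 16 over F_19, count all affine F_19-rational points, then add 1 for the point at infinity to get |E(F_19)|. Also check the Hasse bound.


Affine points = {(0, 4), (0, 15), (1, 2), (1, 17), (2, 6), (2, 13), (3, 2), (3, 17), (4, 3), (4, 16), (5, 0), (8, 5), (8, 14), (9, 1), (9, 18), (11, 8), (11, 11), (12, 7), (12, 12), (13, 7), (13, 12), (15, 2), (15, 17), (16, 3), (16, 16), (18, 3), (18, 16)}; affine count = 27; |E(F_19)| = 28.

Discriminant check: Δ ∝ 4a³ + 27b² = 4·6³ + 27·16² = 4·216 + 27·256 ≡ 5 (mod 19). Nonzero ⇒ E is nonsingular.
For each x ∈ F_19, compute rhs = x³ + 6·x + 16 mod 19, then count y ∈ F_19 with y² ≡ rhs.
  x = 0: rhs = 16, matching y values: 4, 15 (2 points).
  x = 1: rhs = 4, matching y values: 2, 17 (2 points).
  x = 2: rhs = 17, matching y values: 6, 13 (2 points).
  x = 3: rhs = 4, matching y values: 2, 17 (2 points).
  x = 4: rhs = 9, matching y values: 3, 16 (2 points).
  x = 5: rhs = 0, matching y values: 0 (1 points).
  x = 6: rhs = 2, matching y values: none (0 points).
  x = 7: rhs = 2, matching y values: none (0 points).
  x = 8: rhs = 6, matching y values: 5, 14 (2 points).
  x = 9: rhs = 1, matching y values: 1, 18 (2 points).
  x = 10: rhs = 12, matching y values: none (0 points).
  x = 11: rhs = 7, matching y values: 8, 11 (2 points).
  x = 12: rhs = 11, matching y values: 7, 12 (2 points).
  x = 13: rhs = 11, matching y values: 7, 12 (2 points).
  x = 14: rhs = 13, matching y values: none (0 points).
  x = 15: rhs = 4, matching y values: 2, 17 (2 points).
  x = 16: rhs = 9, matching y values: 3, 16 (2 points).
  x = 17: rhs = 15, matching y values: none (0 points).
  x = 18: rhs = 9, matching y values: 3, 16 (2 points).
Total affine count: 27.
Full point count |E(F_19)| = 27 + 1 = 28.
Hasse bound: |28 − (19+1)| = |8| = 8 ≤ 2√19 ≈ 8.7178 ✓.


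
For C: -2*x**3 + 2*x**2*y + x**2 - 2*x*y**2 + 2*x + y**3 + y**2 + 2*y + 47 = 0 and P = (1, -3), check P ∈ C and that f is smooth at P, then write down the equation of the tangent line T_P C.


Tangent line at P: -32*x + 37*y + 143 = 0.

Step 1: f(1, -3) = 0, so P lies on C.
Step 2: partial derivatives
  f_x(x, y) = -6*x**2 + 4*x*y + 2*x - 2*y**2 + 2, f_y(x, y) = 2*x**2 - 4*x*y + 3*y**2 + 2*y + 2.
  f_x(P) = -32, f_y(P) = 37 (gradient nonzero, so P is smooth).
Step 3: tangent line at P: -32·(x − 1) + 37·(y − -3) = 0.
Expanding: -32*x + 37*y + 143 = 0.


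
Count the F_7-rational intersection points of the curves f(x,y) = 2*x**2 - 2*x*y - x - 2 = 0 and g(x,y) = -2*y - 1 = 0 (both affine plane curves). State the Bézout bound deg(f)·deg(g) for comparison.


Common zeros: {(1, 3), (6, 3)}; count = 2; Bézout bound = 2.

deg(f) = 2, deg(g) = 1, so Bézout bound = 2.
Scan x ∈ F_7. For each x, list the y ∈ F_7 with f(x, y) ≡ 0 and those with g(x, y) ≡ 0 (mod 7); the common zeros in that column are the intersection.
  x = 0: f ≡ 0 at y ∈ ∅; g ≡ 0 at y ∈ {3}; common: ∅.
  x = 1: f ≡ 0 at y ∈ {3}; g ≡ 0 at y ∈ {3}; common: {3}.
  x = 2: f ≡ 0 at y ∈ {1}; g ≡ 0 at y ∈ {3}; common: ∅.
  x = 3: f ≡ 0 at y ∈ {1}; g ≡ 0 at y ∈ {3}; common: ∅.
  x = 4: f ≡ 0 at y ∈ {5}; g ≡ 0 at y ∈ {3}; common: ∅.
  x = 5: f ≡ 0 at y ∈ {5}; g ≡ 0 at y ∈ {3}; common: ∅.
  x = 6: f ≡ 0 at y ∈ {3}; g ≡ 0 at y ∈ {3}; common: {3}.
Collecting: common zeros = {(1, 3), (6, 3)}, so the count is 2.
Comparison with the Bézout bound: 2 ≤ 2 = deg(f)·deg(g), as expected for curves with no common component (the bound is attained).


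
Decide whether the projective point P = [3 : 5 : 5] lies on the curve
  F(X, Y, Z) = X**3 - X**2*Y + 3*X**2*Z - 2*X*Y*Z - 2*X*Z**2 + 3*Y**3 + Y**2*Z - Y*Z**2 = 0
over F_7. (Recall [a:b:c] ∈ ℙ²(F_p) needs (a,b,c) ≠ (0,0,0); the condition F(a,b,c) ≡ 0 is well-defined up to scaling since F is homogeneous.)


F(3,5,5) ≡ 3 (mod 7); P is NOT on the curve.

Evaluate F(3, 5, 5) term-by-term (mod 7).
  X**3 ↦ 1·27·1·1 = 27
  -X**2*Y ↦ -1·9·5·1 = -45
  3*X**2*Z ↦ 3·9·1·5 = 135
  -2*X*Y*Z ↦ -2·3·5·5 = -150
  -2*X*Z**2 ↦ -2·3·1·25 = -150
  3*Y**3 ↦ 3·1·125·1 = 375
  Y**2*Z ↦ 1·1·25·5 = 125
  -Y*Z**2 ↦ -1·1·5·25 = -125
Sum: F(3, 5, 5) = (27) + (-45) + (135) + (-150) + (-150) + (375) + (125) + (-125) = 192.
Reducing mod 7: 192 ≡ 3 (mod 7).
Since F(a, b, c) ≡ 3 ≠ 0 (mod 7), P does NOT lie on the curve.


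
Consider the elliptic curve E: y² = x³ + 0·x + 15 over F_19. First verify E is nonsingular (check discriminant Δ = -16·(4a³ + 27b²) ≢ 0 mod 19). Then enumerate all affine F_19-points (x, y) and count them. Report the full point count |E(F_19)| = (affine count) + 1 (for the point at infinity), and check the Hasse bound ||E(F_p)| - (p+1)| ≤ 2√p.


Affine points = {(1, 4), (1, 15), (2, 2), (2, 17), (3, 2), (3, 17), (5, 8), (5, 11), (7, 4), (7, 15), (11, 4), (11, 15), (14, 2), (14, 17), (16, 8), (16, 11), (17, 8), (17, 11)}; affine count = 18; |E(F_19)| = 19.

Discriminant check: Δ ∝ 4a³ + 27b² = 4·0³ + 27·15² = 4·0 + 27·225 ≡ 14 (mod 19). Nonzero ⇒ E is nonsingular.
For each x ∈ F_19, compute rhs = x³ + 0·x + 15 mod 19, then count y ∈ F_19 with y² ≡ rhs.
  x = 0: rhs = 15, matching y values: none (0 points).
  x = 1: rhs = 16, matching y values: 4, 15 (2 points).
  x = 2: rhs = 4, matching y values: 2, 17 (2 points).
  x = 3: rhs = 4, matching y values: 2, 17 (2 points).
  x = 4: rhs = 3, matching y values: none (0 points).
  x = 5: rhs = 7, matching y values: 8, 11 (2 points).
  x = 6: rhs = 3, matching y values: none (0 points).
  x = 7: rhs = 16, matching y values: 4, 15 (2 points).
  x = 8: rhs = 14, matching y values: none (0 points).
  x = 9: rhs = 3, matching y values: none (0 points).
  x = 10: rhs = 8, matching y values: none (0 points).
  x = 11: rhs = 16, matching y values: 4, 15 (2 points).
  x = 12: rhs = 14, matching y values: none (0 points).
  x = 13: rhs = 8, matching y values: none (0 points).
  x = 14: rhs = 4, matching y values: 2, 17 (2 points).
  x = 15: rhs = 8, matching y values: none (0 points).
  x = 16: rhs = 7, matching y values: 8, 11 (2 points).
  x = 17: rhs = 7, matching y values: 8, 11 (2 points).
  x = 18: rhs = 14, matching y values: none (0 points).
Total affine count: 18.
Full point count |E(F_19)| = 18 + 1 = 19.
Hasse bound: |19 − (19+1)| = |-1| = 1 ≤ 2√19 ≈ 8.7178 ✓.


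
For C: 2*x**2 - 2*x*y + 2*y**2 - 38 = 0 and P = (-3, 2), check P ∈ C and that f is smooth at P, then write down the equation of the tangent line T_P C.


Tangent line at P: -16*x + 14*y - 76 = 0.

Step 1: f(-3, 2) = 0, so P lies on C.
Step 2: partial derivatives
  f_x(x, y) = 4*x - 2*y, f_y(x, y) = -2*x + 4*y.
  f_x(P) = -16, f_y(P) = 14 (gradient nonzero, so P is smooth).
Step 3: tangent line at P: -16·(x − -3) + 14·(y − 2) = 0.
Expanding: -16*x + 14*y - 76 = 0.


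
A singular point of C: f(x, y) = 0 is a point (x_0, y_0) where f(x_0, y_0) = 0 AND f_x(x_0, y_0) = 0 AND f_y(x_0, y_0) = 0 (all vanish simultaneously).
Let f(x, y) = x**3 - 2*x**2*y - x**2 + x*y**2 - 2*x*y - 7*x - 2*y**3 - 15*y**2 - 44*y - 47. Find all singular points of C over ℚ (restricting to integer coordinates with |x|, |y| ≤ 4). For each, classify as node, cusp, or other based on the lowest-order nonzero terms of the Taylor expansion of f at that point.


Singular points: {(-2, -3)}; classification: node.

Compute partial derivatives:
  f_x = 3*x**2 - 4*x*y - 2*x + y**2 - 2*y - 7.
  f_y = -2*x**2 + 2*x*y - 2*x - 6*y**2 - 30*y - 44.
Scan x_0 ∈ {−4, ..., 4}. For each x_0, f_y(x_0, y) is a polynomial in y; find its integer roots y ∈ {−4, ..., 4}, then test f_x and f at those candidates.
  x = -4: f_y(-4, y) = -6*y**2 - 38*y - 68; no integer root y with |y| ≤ 4.
  x = -3: f_y(-3, y) = -6*y**2 - 36*y - 56; no integer root y with |y| ≤ 4.
  x = -2: f_y(-2, y) = -6*y**2 - 34*y - 48; vanishes at y ∈ {-3}. (-2, -3): f_x = 0, f = 0 — SINGULAR.
  x = -1: f_y(-1, y) = -6*y**2 - 32*y - 44; no integer root y with |y| ≤ 4.
  x = 0: f_y(0, y) = -6*y**2 - 30*y - 44; no integer root y with |y| ≤ 4.
  x = 1: f_y(1, y) = -6*y**2 - 28*y - 48; no integer root y with |y| ≤ 4.
  x = 2: f_y(2, y) = -6*y**2 - 26*y - 56; no integer root y with |y| ≤ 4.
  x = 3: f_y(3, y) = -6*y**2 - 24*y - 68; no integer root y with |y| ≤ 4.
  x = 4: f_y(4, y) = -6*y**2 - 22*y - 84; no integer root y with |y| ≤ 4.
Only singular point on the grid: (-2, -3).
Classify: substitute x = -2 + u, y = -3 + v and expand: f = u**3 - 2*u**2*v - u**2 + u*v**2 - 2*v**3 + v**2.
No constant or linear terms (consistent with a singular point). Quadratic part: -u**2 + v**2. Cubic part: u**3 - 2*u**2*v + u*v**2 - 2*v**3.
The quadratic part v**2 - u**2 = (v − u)(v + u) splits into two distinct linear factors, so there are two distinct tangent lines y − -3 = ±(x − -2) — this is a node (ordinary double point).
Classification: node.


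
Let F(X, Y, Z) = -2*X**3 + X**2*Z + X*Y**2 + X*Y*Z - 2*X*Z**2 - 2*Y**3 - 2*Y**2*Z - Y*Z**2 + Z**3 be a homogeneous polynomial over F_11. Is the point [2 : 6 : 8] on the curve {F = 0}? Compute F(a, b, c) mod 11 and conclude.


F(2,6,8) ≡ 5 (mod 11); P is NOT on the curve.

Evaluate F(2, 6, 8) term-by-term (mod 11).
  -2*X**3 ↦ -2·8·1·1 = -16
  X**2*Z ↦ 1·4·1·8 = 32
  X*Y**2 ↦ 1·2·36·1 = 72
  X*Y*Z ↦ 1·2·6·8 = 96
  -2*X*Z**2 ↦ -2·2·1·64 = -256
  -2*Y**3 ↦ -2·1·216·1 = -432
  -2*Y**2*Z ↦ -2·1·36·8 = -576
  -Y*Z**2 ↦ -1·1·6·64 = -384
  Z**3 ↦ 1·1·1·512 = 512
Sum: F(2, 6, 8) = (-16) + (32) + (72) + (96) + (-256) + (-432) + (-576) + (-384) + (512) = -952.
Reducing mod 11: -952 ≡ 5 (mod 11).
Since F(a, b, c) ≡ 5 ≠ 0 (mod 11), P does NOT lie on the curve.


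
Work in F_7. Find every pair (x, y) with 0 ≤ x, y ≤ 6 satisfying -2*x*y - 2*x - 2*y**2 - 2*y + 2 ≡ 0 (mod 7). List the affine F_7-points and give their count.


Affine F_7-points: {(1, 0), (1, 5), (3, 1), (3, 2), (6, 3), (6, 4)}; count = 6.

For each of the 49 pairs (x, y) ∈ F_7², evaluate f(x, y) mod 7. Record the zeros.
  x = 0: [0↦2, 1↦5, 2↦4, 3↦6, 4↦4, 5↦5, 6↦2]  zeros at y ∈ ∅
  x = 1: [0↦0, 1↦1, 2↦5, 3↦5, 4↦1, 5↦0, 6↦2]  zeros at y ∈ {0, 5}
  x = 2: [0↦5, 1↦4, 2↦6, 3↦4, 4↦5, 5↦2, 6↦2]  zeros at y ∈ ∅
  x = 3: [0↦3, 1↦0, 2↦0, 3↦3, 4↦2, 5↦4, 6↦2]  zeros at y ∈ {1, 2}
  x = 4: [0↦1, 1↦3, 2↦1, 3↦2, 4↦6, 5↦6, 6↦2]  zeros at y ∈ ∅
  x = 5: [0↦6, 1↦6, 2↦2, 3↦1, 4↦3, 5↦1, 6↦2]  zeros at y ∈ ∅
  x = 6: [0↦4, 1↦2, 2↦3, 3↦0, 4↦0, 5↦3, 6↦2]  zeros at y ∈ {3, 4}
Collecting zeros: affine points = {(1, 0), (1, 5), (3, 1), (3, 2), (6, 3), (6, 4)}.
Total count |C(F_7)_aff| = 6.


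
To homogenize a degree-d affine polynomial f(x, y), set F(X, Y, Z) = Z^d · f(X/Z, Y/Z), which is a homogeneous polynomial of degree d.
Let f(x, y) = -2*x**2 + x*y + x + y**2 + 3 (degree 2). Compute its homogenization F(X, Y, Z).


F(X, Y, Z) = -2*X**2 + X*Y + X*Z + Y**2 + 3*Z**2

deg(f) = 2.
Substitute x = X/Z, y = Y/Z into f, then multiply by Z^2.
  monomial -2·x^2·y^0 ↦ -2·X^2·Y^0·Z^0.
  monomial 1·x^1·y^1 ↦ 1·X^1·Y^1·Z^0.
  monomial 1·x^1·y^0 ↦ 1·X^1·Y^0·Z^1.
  monomial 1·x^0·y^2 ↦ 1·X^0·Y^2·Z^0.
  monomial 3·x^0·y^0 ↦ 3·X^0·Y^0·Z^2.
Collecting: F(X, Y, Z) = -2*X**2 + X*Y + X*Z + Y**2 + 3*Z**2.


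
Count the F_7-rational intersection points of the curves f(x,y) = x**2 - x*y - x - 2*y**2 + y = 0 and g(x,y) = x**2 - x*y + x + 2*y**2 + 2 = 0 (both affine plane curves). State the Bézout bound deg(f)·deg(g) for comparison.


Common zeros: ∅; count = 0; Bézout bound = 4.

deg(f) = 2, deg(g) = 2, so Bézout bound = 4.
Scan x ∈ F_7. For each x, list the y ∈ F_7 with f(x, y) ≡ 0 and those with g(x, y) ≡ 0 (mod 7); the common zeros in that column are the intersection.
  x = 0: f ≡ 0 at y ∈ {0, 4}; g ≡ 0 at y ∈ ∅; common: ∅.
  x = 1: f ≡ 0 at y ∈ {0}; g ≡ 0 at y ∈ {5, 6}; common: ∅.
  x = 2: f ≡ 0 at y ∈ ∅; g ≡ 0 at y ∈ ∅; common: ∅.
  x = 3: f ≡ 0 at y ∈ ∅; g ≡ 0 at y ∈ {0, 5}; common: ∅.
  x = 4: f ≡ 0 at y ∈ {1}; g ≡ 0 at y ∈ {3, 6}; common: ∅.
  x = 5: f ≡ 0 at y ∈ {1, 4}; g ≡ 0 at y ∈ {3}; common: ∅.
  x = 6: f ≡ 0 at y ∈ ∅; g ≡ 0 at y ∈ ∅; common: ∅.
Collecting: common zeros = ∅, so the count is 0.
Comparison with the Bézout bound: 0 ≤ 4 = deg(f)·deg(g), as expected for curves with no common component (the affine F_7-count falls short of the bound because intersections may lie at infinity, over extension fields, or carry multiplicity).


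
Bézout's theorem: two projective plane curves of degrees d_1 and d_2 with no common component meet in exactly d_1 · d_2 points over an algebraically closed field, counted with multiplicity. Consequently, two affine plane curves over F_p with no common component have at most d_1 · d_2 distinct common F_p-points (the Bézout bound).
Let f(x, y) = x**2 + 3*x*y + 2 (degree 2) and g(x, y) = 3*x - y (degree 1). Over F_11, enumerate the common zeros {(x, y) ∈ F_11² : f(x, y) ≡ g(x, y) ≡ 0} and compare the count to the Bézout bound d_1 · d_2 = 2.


Common zeros: ∅; count = 0; Bézout bound = 2.

deg(f) = 2, deg(g) = 1, so Bézout bound = 2.
Scan x ∈ F_11. For each x, list the y ∈ F_11 with f(x, y) ≡ 0 and those with g(x, y) ≡ 0 (mod 11); the common zeros in that column are the intersection.
  x = 0: f ≡ 0 at y ∈ ∅; g ≡ 0 at y ∈ {0}; common: ∅.
  x = 1: f ≡ 0 at y ∈ {10}; g ≡ 0 at y ∈ {3}; common: ∅.
  x = 2: f ≡ 0 at y ∈ {10}; g ≡ 0 at y ∈ {6}; common: ∅.
  x = 3: f ≡ 0 at y ∈ {0}; g ≡ 0 at y ∈ {9}; common: ∅.
  x = 4: f ≡ 0 at y ∈ {4}; g ≡ 0 at y ∈ {1}; common: ∅.
  x = 5: f ≡ 0 at y ∈ {7}; g ≡ 0 at y ∈ {4}; common: ∅.
  x = 6: f ≡ 0 at y ∈ {4}; g ≡ 0 at y ∈ {7}; common: ∅.
  x = 7: f ≡ 0 at y ∈ {7}; g ≡ 0 at y ∈ {10}; common: ∅.
  x = 8: f ≡ 0 at y ∈ {0}; g ≡ 0 at y ∈ {2}; common: ∅.
  x = 9: f ≡ 0 at y ∈ {1}; g ≡ 0 at y ∈ {5}; common: ∅.
  x = 10: f ≡ 0 at y ∈ {1}; g ≡ 0 at y ∈ {8}; common: ∅.
Collecting: common zeros = ∅, so the count is 0.
Comparison with the Bézout bound: 0 ≤ 2 = deg(f)·deg(g), as expected for curves with no common component (the affine F_11-count falls short of the bound because intersections may lie at infinity, over extension fields, or carry multiplicity).


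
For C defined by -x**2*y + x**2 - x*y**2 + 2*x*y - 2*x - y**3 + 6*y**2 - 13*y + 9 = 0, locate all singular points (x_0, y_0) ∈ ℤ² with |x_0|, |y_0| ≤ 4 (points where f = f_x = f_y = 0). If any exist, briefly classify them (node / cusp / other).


Singular points: {(-1, 2)}; classification: node.

Compute partial derivatives:
  f_x = -2*x*y + 2*x - y**2 + 2*y - 2.
  f_y = -x**2 - 2*x*y + 2*x - 3*y**2 + 12*y - 13.
Scan x_0 ∈ {−4, ..., 4}. For each x_0, f_y(x_0, y) is a polynomial in y; find its integer roots y ∈ {−4, ..., 4}, then test f_x and f at those candidates.
  x = -4: f_y(-4, y) = -3*y**2 + 20*y - 37; no integer root y with |y| ≤ 4.
  x = -3: f_y(-3, y) = -3*y**2 + 18*y - 28; no integer root y with |y| ≤ 4.
  x = -2: f_y(-2, y) = -3*y**2 + 16*y - 21; vanishes at y ∈ {3}. (-2, 3): f_x = 3 ≠ 0.
  x = -1: f_y(-1, y) = -3*y**2 + 14*y - 16; vanishes at y ∈ {2}. (-1, 2): f_x = 0, f = 0 — SINGULAR.
  x = 0: f_y(0, y) = -3*y**2 + 12*y - 13; no integer root y with |y| ≤ 4.
  x = 1: f_y(1, y) = -3*y**2 + 10*y - 12; no integer root y with |y| ≤ 4.
  x = 2: f_y(2, y) = -3*y**2 + 8*y - 13; no integer root y with |y| ≤ 4.
  x = 3: f_y(3, y) = -3*y**2 + 6*y - 16; no integer root y with |y| ≤ 4.
  x = 4: f_y(4, y) = -3*y**2 + 4*y - 21; no integer root y with |y| ≤ 4.
Only singular point on the grid: (-1, 2).
Classify: substitute x = -1 + u, y = 2 + v and expand: f = -u**2*v - u**2 - u*v**2 - v**3 + v**2.
No constant or linear terms (consistent with a singular point). Quadratic part: -u**2 + v**2. Cubic part: -u**2*v - u*v**2 - v**3.
The quadratic part v**2 - u**2 = (v − u)(v + u) splits into two distinct linear factors, so there are two distinct tangent lines y − 2 = ±(x − -1) — this is a node (ordinary double point).
Classification: node.


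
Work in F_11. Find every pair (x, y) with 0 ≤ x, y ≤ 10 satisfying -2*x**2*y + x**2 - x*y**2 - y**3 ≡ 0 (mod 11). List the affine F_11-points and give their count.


Affine F_11-points: {(0, 0), (2, 10), (3, 3), (4, 3), (5, 4), (5, 6), (5, 7), (9, 7), (10, 4)}; count = 9.

For each of the 121 pairs (x, y) ∈ F_11², evaluate f(x, y) mod 11. Record the zeros.
  x = 0: [0↦0, 1↦10, 2↦3, 3↦6, 4↦2, 5↦7, 6↦4, 7↦9, 8↦5, 9↦8, 10↦1]  zeros at y ∈ {0}
  x = 1: [0↦1, 1↦8, 2↦7, 3↦3, 4↦1, 5↦6, 6↦1, 7↦2, 8↦3, 9↦9, 10↦3]  zeros at y ∈ ∅
  x = 2: [0↦4, 1↦4, 2↦5, 3↦1, 4↦8, 5↦9, 6↦9, 7↦2, 8↦4, 9↦9, 10↦0]  zeros at y ∈ {10}
  x = 3: [0↦9, 1↦9, 2↦8, 3↦0, 4↦1, 5↦5, 6↦6, 7↦9, 8↦8, 9↦8, 10↦3]  zeros at y ∈ {3}
  x = 4: [0↦5, 1↦1, 2↦5, 3↦0, 4↦2, 5↦5, 6↦3, 7↦1, 8↦4, 9↦6, 10↦1]  zeros at y ∈ {3}
  x = 5: [0↦3, 1↦2, 2↦7, 3↦1, 4↦0, 5↦9, 6↦0, 7↦0, 8↦3, 9↦3, 10↦5]  zeros at y ∈ {4, 6, 7}
  x = 6: [0↦3, 1↦1, 2↦3, 3↦3, 4↦6, 5↦6, 6↦8, 7↦6, 8↦5, 9↦10, 10↦4]  zeros at y ∈ ∅
  x = 7: [0↦5, 1↦9, 2↦4, 3↦6, 4↦9, 5↦7, 6↦5, 7↦8, 8↦10, 9↦5, 10↦9]  zeros at y ∈ ∅
  x = 8: [0↦9, 1↦4, 2↦10, 3↦10, 4↦9, 5↦1, 6↦2, 7↦6, 8↦7, 9↦10, 10↦9]  zeros at y ∈ ∅
  x = 9: [0↦4, 1↦8, 2↦10, 3↦4, 4↦6, 5↦10, 6↦10, 7↦0, 8↦7, 9↦3, 10↦4]  zeros at y ∈ {7}
  x = 10: [0↦1, 1↦10, 2↦4, 3↦10, 4↦0, 5↦1, 6↦7, 7↦1, 8↦10, 9↦6, 10↦5]  zeros at y ∈ {4}
Collecting zeros: affine points = {(0, 0), (2, 10), (3, 3), (4, 3), (5, 4), (5, 6), (5, 7), (9, 7), (10, 4)}.
Total count |C(F_11)_aff| = 9.


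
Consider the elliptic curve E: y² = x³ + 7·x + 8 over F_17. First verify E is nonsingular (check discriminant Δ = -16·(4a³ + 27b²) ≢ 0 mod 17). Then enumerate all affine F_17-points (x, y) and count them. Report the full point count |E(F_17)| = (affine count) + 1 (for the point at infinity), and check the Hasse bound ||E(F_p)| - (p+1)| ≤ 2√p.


Affine points = {(0, 5), (0, 12), (1, 4), (1, 13), (2, 8), (2, 9), (4, 7), (4, 10), (5, 7), (5, 10), (7, 3), (7, 14), (8, 7), (8, 10), (9, 1), (9, 16), (12, 1), (12, 16), (13, 1), (13, 16), (16, 0)}; affine count = 21; |E(F_17)| = 22.

Discriminant check: Δ ∝ 4a³ + 27b² = 4·7³ + 27·8² = 4·343 + 27·64 ≡ 6 (mod 17). Nonzero ⇒ E is nonsingular.
For each x ∈ F_17, compute rhs = x³ + 7·x + 8 mod 17, then count y ∈ F_17 with y² ≡ rhs.
  x = 0: rhs = 8, matching y values: 5, 12 (2 points).
  x = 1: rhs = 16, matching y values: 4, 13 (2 points).
  x = 2: rhs = 13, matching y values: 8, 9 (2 points).
  x = 3: rhs = 5, matching y values: none (0 points).
  x = 4: rhs = 15, matching y values: 7, 10 (2 points).
  x = 5: rhs = 15, matching y values: 7, 10 (2 points).
  x = 6: rhs = 11, matching y values: none (0 points).
  x = 7: rhs = 9, matching y values: 3, 14 (2 points).
  x = 8: rhs = 15, matching y values: 7, 10 (2 points).
  x = 9: rhs = 1, matching y values: 1, 16 (2 points).
  x = 10: rhs = 7, matching y values: none (0 points).
  x = 11: rhs = 5, matching y values: none (0 points).
  x = 12: rhs = 1, matching y values: 1, 16 (2 points).
  x = 13: rhs = 1, matching y values: 1, 16 (2 points).
  x = 14: rhs = 11, matching y values: none (0 points).
  x = 15: rhs = 3, matching y values: none (0 points).
  x = 16: rhs = 0, matching y values: 0 (1 points).
Total affine count: 21.
Full point count |E(F_17)| = 21 + 1 = 22.
Hasse bound: |22 − (17+1)| = |4| = 4 ≤ 2√17 ≈ 8.2462 ✓.


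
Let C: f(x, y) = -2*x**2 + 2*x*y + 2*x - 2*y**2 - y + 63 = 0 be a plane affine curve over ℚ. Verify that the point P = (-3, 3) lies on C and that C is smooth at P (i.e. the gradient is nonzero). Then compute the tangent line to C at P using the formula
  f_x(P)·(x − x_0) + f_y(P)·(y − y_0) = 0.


Tangent line at P: 20*x - 19*y + 117 = 0.

Step 1: f(-3, 3) = 0, so P lies on C.
Step 2: partial derivatives
  f_x(x, y) = -4*x + 2*y + 2, f_y(x, y) = 2*x - 4*y - 1.
  f_x(P) = 20, f_y(P) = -19 (gradient nonzero, so P is smooth).
Step 3: tangent line at P: 20·(x − -3) + -19·(y − 3) = 0.
Expanding: 20*x - 19*y + 117 = 0.


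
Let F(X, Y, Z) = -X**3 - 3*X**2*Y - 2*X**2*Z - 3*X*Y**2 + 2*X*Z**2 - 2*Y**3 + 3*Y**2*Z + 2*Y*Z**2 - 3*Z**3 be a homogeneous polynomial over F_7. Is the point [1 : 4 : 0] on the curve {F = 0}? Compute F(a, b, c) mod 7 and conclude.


F(1,4,0) ≡ 0 (mod 7); P is on the curve.

Evaluate F(1, 4, 0) term-by-term (mod 7).
  -X**3 ↦ -1·1·1·1 = -1
  -3*X**2*Y ↦ -3·1·4·1 = -12
  -2*X**2*Z ↦ -2·1·1·0 = 0
  -3*X*Y**2 ↦ -3·1·16·1 = -48
  2*X*Z**2 ↦ 2·1·1·0 = 0
  -2*Y**3 ↦ -2·1·64·1 = -128
  3*Y**2*Z ↦ 3·1·16·0 = 0
  2*Y*Z**2 ↦ 2·1·4·0 = 0
  -3*Z**3 ↦ -3·1·1·0 = 0
Sum: F(1, 4, 0) = (-1) + (-12) + (0) + (-48) + (0) + (-128) + (0) + (0) + (0) = -189.
Reducing mod 7: -189 ≡ 0 (mod 7).
Since F(a, b, c) ≡ 0 (mod 7), P lies on the curve.


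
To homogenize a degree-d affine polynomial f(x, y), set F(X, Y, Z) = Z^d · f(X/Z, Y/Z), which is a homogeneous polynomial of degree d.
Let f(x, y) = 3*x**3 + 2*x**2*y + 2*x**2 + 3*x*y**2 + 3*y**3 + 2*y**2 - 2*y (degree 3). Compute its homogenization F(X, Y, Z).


F(X, Y, Z) = 3*X**3 + 2*X**2*Y + 2*X**2*Z + 3*X*Y**2 + 3*Y**3 + 2*Y**2*Z - 2*Y*Z**2

deg(f) = 3.
Substitute x = X/Z, y = Y/Z into f, then multiply by Z^3.
  monomial 3·x^3·y^0 ↦ 3·X^3·Y^0·Z^0.
  monomial 2·x^2·y^1 ↦ 2·X^2·Y^1·Z^0.
  monomial 2·x^2·y^0 ↦ 2·X^2·Y^0·Z^1.
  monomial 3·x^1·y^2 ↦ 3·X^1·Y^2·Z^0.
  monomial 3·x^0·y^3 ↦ 3·X^0·Y^3·Z^0.
  monomial 2·x^0·y^2 ↦ 2·X^0·Y^2·Z^1.
  monomial -2·x^0·y^1 ↦ -2·X^0·Y^1·Z^2.
Collecting: F(X, Y, Z) = 3*X**3 + 2*X**2*Y + 2*X**2*Z + 3*X*Y**2 + 3*Y**3 + 2*Y**2*Z - 2*Y*Z**2.


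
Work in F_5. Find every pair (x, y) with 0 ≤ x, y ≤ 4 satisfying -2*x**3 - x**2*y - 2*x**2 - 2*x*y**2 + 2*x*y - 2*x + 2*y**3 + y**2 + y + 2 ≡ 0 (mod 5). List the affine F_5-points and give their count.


Affine F_5-points: {(0, 4), (2, 2)}; count = 2.

For each of the 25 pairs (x, y) ∈ F_5², evaluate f(x, y) mod 5. Record the zeros.
  x = 0: [0↦2, 1↦1, 2↦4, 3↦3, 4↦0]  zeros at y ∈ {4}
  x = 1: [0↦1, 1↦4, 2↦2, 3↦2, 4↦1]  zeros at y ∈ ∅
  x = 2: [0↦4, 1↦4, 2↦0, 3↦4, 4↦3]  zeros at y ∈ {2}
  x = 3: [0↦4, 1↦4, 2↦1, 3↦2, 4↦4]  zeros at y ∈ ∅
  x = 4: [0↦4, 1↦2, 2↦3, 3↦4, 4↦2]  zeros at y ∈ ∅
Collecting zeros: affine points = {(0, 4), (2, 2)}.
Total count |C(F_5)_aff| = 2.


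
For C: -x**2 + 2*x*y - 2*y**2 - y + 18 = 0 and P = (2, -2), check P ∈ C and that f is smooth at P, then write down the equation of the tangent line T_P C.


Tangent line at P: -8*x + 11*y + 38 = 0.

Step 1: f(2, -2) = 0, so P lies on C.
Step 2: partial derivatives
  f_x(x, y) = -2*x + 2*y, f_y(x, y) = 2*x - 4*y - 1.
  f_x(P) = -8, f_y(P) = 11 (gradient nonzero, so P is smooth).
Step 3: tangent line at P: -8·(x − 2) + 11·(y − -2) = 0.
Expanding: -8*x + 11*y + 38 = 0.


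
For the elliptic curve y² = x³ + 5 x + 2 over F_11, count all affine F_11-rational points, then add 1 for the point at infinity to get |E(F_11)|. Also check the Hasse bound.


Affine points = {(2, 3), (2, 8), (3, 0), (4, 3), (4, 8), (5, 3), (5, 8), (8, 2), (8, 9)}; affine count = 9; |E(F_11)| = 10.

Discriminant check: Δ ∝ 4a³ + 27b² = 4·5³ + 27·2² = 4·125 + 27·4 ≡ 3 (mod 11). Nonzero ⇒ E is nonsingular.
For each x ∈ F_11, compute rhs = x³ + 5·x + 2 mod 11, then count y ∈ F_11 with y² ≡ rhs.
  x = 0: rhs = 2, matching y values: none (0 points).
  x = 1: rhs = 8, matching y values: none (0 points).
  x = 2: rhs = 9, matching y values: 3, 8 (2 points).
  x = 3: rhs = 0, matching y values: 0 (1 points).
  x = 4: rhs = 9, matching y values: 3, 8 (2 points).
  x = 5: rhs = 9, matching y values: 3, 8 (2 points).
  x = 6: rhs = 6, matching y values: none (0 points).
  x = 7: rhs = 6, matching y values: none (0 points).
  x = 8: rhs = 4, matching y values: 2, 9 (2 points).
  x = 9: rhs = 6, matching y values: none (0 points).
  x = 10: rhs = 7, matching y values: none (0 points).
Total affine count: 9.
Full point count |E(F_11)| = 9 + 1 = 10.
Hasse bound: |10 − (11+1)| = |-2| = 2 ≤ 2√11 ≈ 6.6332 ✓.


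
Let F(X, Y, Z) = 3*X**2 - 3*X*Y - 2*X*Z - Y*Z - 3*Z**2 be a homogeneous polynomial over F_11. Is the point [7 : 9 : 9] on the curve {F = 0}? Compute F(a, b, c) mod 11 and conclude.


F(7,9,9) ≡ 3 (mod 11); P is NOT on the curve.

Evaluate F(7, 9, 9) term-by-term (mod 11).
  3*X**2 ↦ 3·49·1·1 = 147
  -3*X*Y ↦ -3·7·9·1 = -189
  -2*X*Z ↦ -2·7·1·9 = -126
  -Y*Z ↦ -1·1·9·9 = -81
  -3*Z**2 ↦ -3·1·1·81 = -243
Sum: F(7, 9, 9) = (147) + (-189) + (-126) + (-81) + (-243) = -492.
Reducing mod 11: -492 ≡ 3 (mod 11).
Since F(a, b, c) ≡ 3 ≠ 0 (mod 11), P does NOT lie on the curve.


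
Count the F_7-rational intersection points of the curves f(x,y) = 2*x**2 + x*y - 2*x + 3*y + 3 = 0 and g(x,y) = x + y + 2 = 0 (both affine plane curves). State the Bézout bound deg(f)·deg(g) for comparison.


Common zeros: ∅; count = 0; Bézout bound = 2.

deg(f) = 2, deg(g) = 1, so Bézout bound = 2.
Scan x ∈ F_7. For each x, list the y ∈ F_7 with f(x, y) ≡ 0 and those with g(x, y) ≡ 0 (mod 7); the common zeros in that column are the intersection.
  x = 0: f ≡ 0 at y ∈ {6}; g ≡ 0 at y ∈ {5}; common: ∅.
  x = 1: f ≡ 0 at y ∈ {1}; g ≡ 0 at y ∈ {4}; common: ∅.
  x = 2: f ≡ 0 at y ∈ {0}; g ≡ 0 at y ∈ {3}; common: ∅.
  x = 3: f ≡ 0 at y ∈ {1}; g ≡ 0 at y ∈ {2}; common: ∅.
  x = 4: f ≡ 0 at y ∈ ∅; g ≡ 0 at y ∈ {1}; common: ∅.
  x = 5: f ≡ 0 at y ∈ {6}; g ≡ 0 at y ∈ {0}; common: ∅.
  x = 6: f ≡ 0 at y ∈ {0}; g ≡ 0 at y ∈ {6}; common: ∅.
Collecting: common zeros = ∅, so the count is 0.
Comparison with the Bézout bound: 0 ≤ 2 = deg(f)·deg(g), as expected for curves with no common component (the affine F_7-count falls short of the bound because intersections may lie at infinity, over extension fields, or carry multiplicity).


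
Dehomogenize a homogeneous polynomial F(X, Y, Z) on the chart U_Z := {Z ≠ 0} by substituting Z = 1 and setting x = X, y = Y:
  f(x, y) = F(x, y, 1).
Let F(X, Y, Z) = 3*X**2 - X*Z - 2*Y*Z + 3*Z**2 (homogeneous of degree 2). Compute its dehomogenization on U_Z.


f(x, y) = 3*x**2 - x - 2*y + 3

On U_Z we set Z = 1. Each monomial c·X^i·Y^j·Z^k in F becomes c·x^i·y^j·1^k = c·x^i·y^j.
Substituting Z = 1: F(X, Y, 1) = 3*x**2 - x - 2*y + 3.
Note: deg(f) ≤ deg(F) = 2; strict inequality happens when F is divisible by Z (lost terms).


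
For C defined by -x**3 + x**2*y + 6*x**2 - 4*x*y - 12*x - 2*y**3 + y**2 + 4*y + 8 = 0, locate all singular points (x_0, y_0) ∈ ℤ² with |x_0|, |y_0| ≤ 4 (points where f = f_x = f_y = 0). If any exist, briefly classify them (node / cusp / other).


Singular points: {(2, 0)}; classification: cusp.

Compute partial derivatives:
  f_x = -3*x**2 + 2*x*y + 12*x - 4*y - 12.
  f_y = x**2 - 4*x - 6*y**2 + 2*y + 4.
Scan x_0 ∈ {−4, ..., 4}. For each x_0, f_y(x_0, y) is a polynomial in y; find its integer roots y ∈ {−4, ..., 4}, then test f_x and f at those candidates.
  x = -4: f_y(-4, y) = -6*y**2 + 2*y + 36; no integer root y with |y| ≤ 4.
  x = -3: f_y(-3, y) = -6*y**2 + 2*y + 25; no integer root y with |y| ≤ 4.
  x = -2: f_y(-2, y) = -6*y**2 + 2*y + 16; no integer root y with |y| ≤ 4.
  x = -1: f_y(-1, y) = -6*y**2 + 2*y + 9; no integer root y with |y| ≤ 4.
  x = 0: f_y(0, y) = -6*y**2 + 2*y + 4; vanishes at y ∈ {1}. (0, 1): f_x = -16 ≠ 0.
  x = 1: f_y(1, y) = -6*y**2 + 2*y + 1; no integer root y with |y| ≤ 4.
  x = 2: f_y(2, y) = -6*y**2 + 2*y; vanishes at y ∈ {0}. (2, 0): f_x = 0, f = 0 — SINGULAR.
  x = 3: f_y(3, y) = -6*y**2 + 2*y + 1; no integer root y with |y| ≤ 4.
  x = 4: f_y(4, y) = -6*y**2 + 2*y + 4; vanishes at y ∈ {1}. (4, 1): f_x = -8 ≠ 0.
Only singular point on the grid: (2, 0).
Classify: substitute x = 2 + u, y = 0 + v and expand: f = -u**3 + u**2*v - 2*v**3 + v**2.
No constant or linear terms (consistent with a singular point). Quadratic part: v**2. Cubic part: -u**3 + u**2*v - 2*v**3.
The quadratic part v**2 is a perfect square, so there is a single (double) tangent line v = 0, i.e. y = 0. Restricting the cubic part to that line (v = 0) leaves -u**3 ≠ 0, so f is not divisible by v and the branch is v² ≈ u**3 to lowest order — this is a cusp.
Classification: cusp.


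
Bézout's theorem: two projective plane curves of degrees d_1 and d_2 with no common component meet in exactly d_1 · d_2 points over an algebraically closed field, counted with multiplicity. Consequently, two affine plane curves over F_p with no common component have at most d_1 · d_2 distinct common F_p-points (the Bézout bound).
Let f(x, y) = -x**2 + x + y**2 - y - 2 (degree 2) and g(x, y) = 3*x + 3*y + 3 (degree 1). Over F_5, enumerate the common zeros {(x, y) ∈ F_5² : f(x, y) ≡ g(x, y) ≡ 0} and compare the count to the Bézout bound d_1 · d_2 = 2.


Common zeros: {(0, 4)}; count = 1; Bézout bound = 2.

deg(f) = 2, deg(g) = 1, so Bézout bound = 2.
Scan x ∈ F_5. For each x, list the y ∈ F_5 with f(x, y) ≡ 0 and those with g(x, y) ≡ 0 (mod 5); the common zeros in that column are the intersection.
  x = 0: f ≡ 0 at y ∈ {2, 4}; g ≡ 0 at y ∈ {4}; common: {4}.
  x = 1: f ≡ 0 at y ∈ {2, 4}; g ≡ 0 at y ∈ {3}; common: ∅.
  x = 2: f ≡ 0 at y ∈ ∅; g ≡ 0 at y ∈ {2}; common: ∅.
  x = 3: f ≡ 0 at y ∈ ∅; g ≡ 0 at y ∈ {1}; common: ∅.
  x = 4: f ≡ 0 at y ∈ ∅; g ≡ 0 at y ∈ {0}; common: ∅.
Collecting: common zeros = {(0, 4)}, so the count is 1.
Comparison with the Bézout bound: 1 ≤ 2 = deg(f)·deg(g), as expected for curves with no common component (the affine F_5-count falls short of the bound because intersections may lie at infinity, over extension fields, or carry multiplicity).


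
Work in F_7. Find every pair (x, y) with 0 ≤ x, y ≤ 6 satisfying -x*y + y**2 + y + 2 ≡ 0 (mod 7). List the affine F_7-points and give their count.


Affine F_7-points: {(0, 3), (2, 4), (4, 1), (4, 2), (5, 5), (5, 6)}; count = 6.

For each of the 49 pairs (x, y) ∈ F_7², evaluate f(x, y) mod 7. Record the zeros.
  x = 0: [0↦2, 1↦4, 2↦1, 3↦0, 4↦1, 5↦4, 6↦2]  zeros at y ∈ {3}
  x = 1: [0↦2, 1↦3, 2↦6, 3↦4, 4↦4, 5↦6, 6↦3]  zeros at y ∈ ∅
  x = 2: [0↦2, 1↦2, 2↦4, 3↦1, 4↦0, 5↦1, 6↦4]  zeros at y ∈ {4}
  x = 3: [0↦2, 1↦1, 2↦2, 3↦5, 4↦3, 5↦3, 6↦5]  zeros at y ∈ ∅
  x = 4: [0↦2, 1↦0, 2↦0, 3↦2, 4↦6, 5↦5, 6↦6]  zeros at y ∈ {1, 2}
  x = 5: [0↦2, 1↦6, 2↦5, 3↦6, 4↦2, 5↦0, 6↦0]  zeros at y ∈ {5, 6}
  x = 6: [0↦2, 1↦5, 2↦3, 3↦3, 4↦5, 5↦2, 6↦1]  zeros at y ∈ ∅
Collecting zeros: affine points = {(0, 3), (2, 4), (4, 1), (4, 2), (5, 5), (5, 6)}.
Total count |C(F_7)_aff| = 6.


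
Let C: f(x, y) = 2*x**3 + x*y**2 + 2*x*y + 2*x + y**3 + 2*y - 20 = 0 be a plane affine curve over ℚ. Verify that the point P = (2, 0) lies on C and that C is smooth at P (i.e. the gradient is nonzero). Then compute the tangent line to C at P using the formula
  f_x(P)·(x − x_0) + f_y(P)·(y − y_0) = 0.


Tangent line at P: 26*x + 6*y - 52 = 0.

Step 1: f(2, 0) = 0, so P lies on C.
Step 2: partial derivatives
  f_x(x, y) = 6*x**2 + y**2 + 2*y + 2, f_y(x, y) = 2*x*y + 2*x + 3*y**2 + 2.
  f_x(P) = 26, f_y(P) = 6 (gradient nonzero, so P is smooth).
Step 3: tangent line at P: 26·(x − 2) + 6·(y − 0) = 0.
Expanding: 26*x + 6*y - 52 = 0.


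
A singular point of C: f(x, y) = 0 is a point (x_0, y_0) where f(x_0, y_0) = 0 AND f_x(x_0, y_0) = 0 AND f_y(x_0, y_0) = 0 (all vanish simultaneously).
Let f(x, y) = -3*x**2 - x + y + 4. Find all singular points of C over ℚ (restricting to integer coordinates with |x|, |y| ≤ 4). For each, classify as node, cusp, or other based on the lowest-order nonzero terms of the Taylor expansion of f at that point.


No singular points in the scanned grid; C is smooth there.

Compute partial derivatives:
  f_x = -6*x - 1.
  f_y = 1.
f_y = 1 is a nonzero constant, so f_y never vanishes: no point (x, y) can satisfy f = f_x = f_y = 0. In particular no (x, y) ∈ {−4, ..., 4}² is singular; the curve is smooth.


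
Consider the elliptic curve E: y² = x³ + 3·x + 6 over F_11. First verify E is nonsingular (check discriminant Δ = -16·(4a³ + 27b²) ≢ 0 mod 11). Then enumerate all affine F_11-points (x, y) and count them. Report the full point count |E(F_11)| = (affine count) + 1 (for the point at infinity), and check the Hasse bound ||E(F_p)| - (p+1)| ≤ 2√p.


Affine points = {(2, 3), (2, 8), (3, 3), (3, 8), (4, 4), (4, 7), (5, 5), (5, 6), (6, 3), (6, 8), (8, 5), (8, 6), (9, 5), (9, 6)}; affine count = 14; |E(F_11)| = 15.

Discriminant check: Δ ∝ 4a³ + 27b² = 4·3³ + 27·6² = 4·27 + 27·36 ≡ 2 (mod 11). Nonzero ⇒ E is nonsingular.
For each x ∈ F_11, compute rhs = x³ + 3·x + 6 mod 11, then count y ∈ F_11 with y² ≡ rhs.
  x = 0: rhs = 6, matching y values: none (0 points).
  x = 1: rhs = 10, matching y values: none (0 points).
  x = 2: rhs = 9, matching y values: 3, 8 (2 points).
  x = 3: rhs = 9, matching y values: 3, 8 (2 points).
  x = 4: rhs = 5, matching y values: 4, 7 (2 points).
  x = 5: rhs = 3, matching y values: 5, 6 (2 points).
  x = 6: rhs = 9, matching y values: 3, 8 (2 points).
  x = 7: rhs = 7, matching y values: none (0 points).
  x = 8: rhs = 3, matching y values: 5, 6 (2 points).
  x = 9: rhs = 3, matching y values: 5, 6 (2 points).
  x = 10: rhs = 2, matching y values: none (0 points).
Total affine count: 14.
Full point count |E(F_11)| = 14 + 1 = 15.
Hasse bound: |15 − (11+1)| = |3| = 3 ≤ 2√11 ≈ 6.6332 ✓.
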